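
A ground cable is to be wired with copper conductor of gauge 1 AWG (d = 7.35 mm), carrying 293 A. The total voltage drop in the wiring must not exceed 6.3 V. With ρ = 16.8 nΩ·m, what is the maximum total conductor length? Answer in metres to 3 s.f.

54.3 m

ρ = 16.8 nΩ·m = 1.68×10^-8 Ω·m
A = π(7.35/2 mm)² = π(3.6750e-03 m)² = 4.243e-05 m²
L_max = V_max·A/(1·ρI) = (6.3)(4.243e-05)/(1.68×10^-8×293) = 54.3 m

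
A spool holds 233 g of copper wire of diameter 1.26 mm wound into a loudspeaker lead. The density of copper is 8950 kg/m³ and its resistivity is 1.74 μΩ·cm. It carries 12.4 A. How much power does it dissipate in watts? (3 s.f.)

44.8 W

ρ = 1.74 μΩ·cm = 1.74×10^-8 Ω·m
A = π(d/2)² = π(6.3000e-04 m)² = 1.2469e-06 m²
L = m/(density·A) = 0.233/(8950×1.2469e-06) = 20.88 m
R = ρL/A = (1.74×10^-8)(20.88)/(1.2469e-06) = 0.2914 Ω
P = I²R = (12.4)² × 0.2914 = 44.8 W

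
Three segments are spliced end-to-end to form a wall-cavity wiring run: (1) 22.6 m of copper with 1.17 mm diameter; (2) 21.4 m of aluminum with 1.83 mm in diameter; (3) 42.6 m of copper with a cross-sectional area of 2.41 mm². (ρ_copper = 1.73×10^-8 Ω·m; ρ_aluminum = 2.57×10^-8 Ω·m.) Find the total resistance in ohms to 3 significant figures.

Seg 1: A = π(d/2)² = π(5.8500e-04 m)² = 1.075e-06 m²
R_1 = (1.73×10^-8)(22.6)/(1.075e-06) = 0.3637 Ω
Seg 2: A = π(d/2)² = π(9.1500e-04 m)² = 2.630e-06 m²
R_2 = (2.57×10^-8)(21.4)/(2.630e-06) = 0.2091 Ω
Seg 3: A = 2.41 mm² = 2.410e-06 m²
R_3 = (1.73×10^-8)(42.6)/(2.410e-06) = 0.3058 Ω
R_total = R_1 + R_2 + R_3 = 0.879 Ω

0.879 Ω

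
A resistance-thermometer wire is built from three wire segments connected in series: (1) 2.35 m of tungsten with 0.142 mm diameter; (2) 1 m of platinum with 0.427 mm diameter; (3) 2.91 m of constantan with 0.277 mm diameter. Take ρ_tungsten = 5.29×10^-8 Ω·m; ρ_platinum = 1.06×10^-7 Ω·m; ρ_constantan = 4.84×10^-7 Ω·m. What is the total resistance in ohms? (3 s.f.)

Seg 1: A = π(d/2)² = π(7.1000e-05 m)² = 1.584e-08 m²
R_1 = (5.29×10^-8)(2.35)/(1.584e-08) = 7.85 Ω
Seg 2: A = π(d/2)² = π(2.1350e-04 m)² = 1.432e-07 m²
R_2 = (1.06×10^-7)(1)/(1.432e-07) = 0.7402 Ω
Seg 3: A = π(d/2)² = π(1.3850e-04 m)² = 6.026e-08 m²
R_3 = (4.84×10^-7)(2.91)/(6.026e-08) = 23.37 Ω
R_total = R_1 + R_2 + R_3 = 32.0 Ω

32.0 Ω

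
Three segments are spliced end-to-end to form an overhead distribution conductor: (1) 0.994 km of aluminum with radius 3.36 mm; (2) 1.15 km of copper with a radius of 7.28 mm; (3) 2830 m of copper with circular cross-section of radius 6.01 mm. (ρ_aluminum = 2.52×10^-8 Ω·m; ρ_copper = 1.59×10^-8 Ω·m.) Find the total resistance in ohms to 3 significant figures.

Seg 1: A = πr² = π(3.3600e-03 m)² = 3.547e-05 m²
R_1 = (2.52×10^-8)(994)/(3.547e-05) = 0.7063 Ω
Seg 2: A = πr² = π(7.2800e-03 m)² = 1.665e-04 m²
R_2 = (1.59×10^-8)(1150)/(1.665e-04) = 0.1098 Ω
Seg 3: A = πr² = π(6.0100e-03 m)² = 1.135e-04 m²
R_3 = (1.59×10^-8)(2830)/(1.135e-04) = 0.3965 Ω
R_total = R_1 + R_2 + R_3 = 1.21 Ω

1.21 Ω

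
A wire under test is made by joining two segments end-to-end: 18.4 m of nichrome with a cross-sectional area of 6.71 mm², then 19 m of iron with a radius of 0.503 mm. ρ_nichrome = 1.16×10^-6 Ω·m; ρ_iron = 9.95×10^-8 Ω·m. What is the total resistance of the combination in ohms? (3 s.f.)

Segment 1: A = 6.71 mm² = 6.710e-06 m²
R₁ = ρL/A = (1.16×10^-6)(18.4)/(6.710e-06) = 3.181 Ω
Segment 2: A = πr² = π(5.0300e-04 m)² = 7.949e-07 m²
R₂ = (9.95×10^-8)(19)/(7.949e-07) = 2.378 Ω
R = R₁ + R₂ = 5.56 Ω

5.56 Ω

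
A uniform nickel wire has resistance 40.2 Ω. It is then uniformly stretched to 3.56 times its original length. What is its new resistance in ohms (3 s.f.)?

509 Ω

Volume constant ⇒ A' = A/k with k = 3.56. R' = ρ(kL)/(A/k) = k²R.
R' = 12.67 × 40.2 = 509 Ω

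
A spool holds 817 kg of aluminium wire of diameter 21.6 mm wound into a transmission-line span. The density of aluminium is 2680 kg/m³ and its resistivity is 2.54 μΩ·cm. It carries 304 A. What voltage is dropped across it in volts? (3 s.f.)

ρ = 2.54 μΩ·cm = 2.54×10^-8 Ω·m
A = π(d/2)² = π(1.0800e-02 m)² = 3.6644e-04 m²
L = m/(density·A) = 817/(2680×3.6644e-04) = 831.9 m
R = ρL/A = (2.54×10^-8)(831.9)/(3.6644e-04) = 0.05767 Ω
V = IR = 304 × 0.05767 = 17.5 V

17.5 V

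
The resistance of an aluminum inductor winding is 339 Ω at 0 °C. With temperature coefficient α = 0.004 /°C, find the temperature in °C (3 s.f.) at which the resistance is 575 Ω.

R = R₀(1 + α(T − T₀)) ⇒ T = T₀ + (R/R₀ − 1)/α
T = 0 + (575/339 − 1)/0.004 = 0 + (0.6962)/0.004 = 174 °C

174 °C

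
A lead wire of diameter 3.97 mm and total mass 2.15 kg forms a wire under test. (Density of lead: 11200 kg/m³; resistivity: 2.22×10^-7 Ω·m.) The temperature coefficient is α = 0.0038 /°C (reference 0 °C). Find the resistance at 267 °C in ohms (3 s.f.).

0.560 Ω

A = π(d/2)² = π(1.9850e-03 m)² = 1.2379e-05 m²
L = m/(density·A) = 2.15/(11200×1.2379e-05) = 15.51 m
R = ρL/A = (2.22×10^-7)(15.51)/(1.2379e-05) = 0.2781 Ω
R(267 °C) = 0.2781 × (1 + 0.0038×267) = 0.560 Ω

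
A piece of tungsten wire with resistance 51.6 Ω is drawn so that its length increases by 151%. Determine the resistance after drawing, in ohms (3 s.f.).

k = 1 + 151/100 = 2.51; volume constant ⇒ A' = A/k, so R' = k²R.
R' = 6.3 × 51.6 = 325 Ω

325 Ω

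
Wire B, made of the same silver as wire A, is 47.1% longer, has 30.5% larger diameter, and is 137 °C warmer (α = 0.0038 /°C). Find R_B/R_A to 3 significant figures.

1.31

R ∝ ρL/d² with ρ ∝ (1+αΔT), so R_B/R_A = (1 + 47.1/100) × (1 + 30.5/100)⁻² × (1 + 0.0038×137)
= 1.471 × 0.5872 × 1.521 = 1.31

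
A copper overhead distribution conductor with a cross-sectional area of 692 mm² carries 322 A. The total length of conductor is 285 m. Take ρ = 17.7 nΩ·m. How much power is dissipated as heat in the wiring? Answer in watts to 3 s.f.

756 W

ρ = 17.7 nΩ·m = 1.77×10^-8 Ω·m
A = 692 mm² = 6.920e-04 m²
R = ρL/A = (1.77×10^-8)(285)/(6.920e-04) = 0.00729 Ω
P = I²R = (322)² × 0.00729 = 756 W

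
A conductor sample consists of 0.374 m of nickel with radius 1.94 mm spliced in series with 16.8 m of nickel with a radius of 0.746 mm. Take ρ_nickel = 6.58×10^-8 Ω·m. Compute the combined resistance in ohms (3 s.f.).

0.634 Ω

Segment 1: A = πr² = π(1.9400e-03 m)² = 1.182e-05 m²
R₁ = ρL/A = (6.58×10^-8)(0.374)/(1.182e-05) = 0.002081 Ω
Segment 2: A = πr² = π(7.4600e-04 m)² = 1.748e-06 m²
R₂ = (6.58×10^-8)(16.8)/(1.748e-06) = 0.6323 Ω
R = R₁ + R₂ = 0.634 Ω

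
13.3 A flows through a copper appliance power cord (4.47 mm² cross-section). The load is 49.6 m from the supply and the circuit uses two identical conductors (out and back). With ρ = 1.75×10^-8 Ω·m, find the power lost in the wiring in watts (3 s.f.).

68.7 W

A = 4.47 mm² = 4.470e-06 m²
Total conductor length (both ways) L = 2 × 49.6 = 99.2 m
R = ρL/A = (1.75×10^-8)(99.2)/(4.470e-06) = 0.3884 Ω
P = I²R = (13.3)² × 0.3884 = 68.7 W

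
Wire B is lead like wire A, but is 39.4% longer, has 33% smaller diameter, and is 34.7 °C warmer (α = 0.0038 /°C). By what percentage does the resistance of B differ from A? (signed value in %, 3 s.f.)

251%

R ∝ ρL/d² with ρ ∝ (1+αΔT), so R_B/R_A = (1 + 39.4/100) × (1 − 33/100)⁻² × (1 + 0.0038×34.7)
= 1.394 × 2.228 × 1.132 = 3.515
(R_B − R_A)/R_A = 3.515 − 1 = 251%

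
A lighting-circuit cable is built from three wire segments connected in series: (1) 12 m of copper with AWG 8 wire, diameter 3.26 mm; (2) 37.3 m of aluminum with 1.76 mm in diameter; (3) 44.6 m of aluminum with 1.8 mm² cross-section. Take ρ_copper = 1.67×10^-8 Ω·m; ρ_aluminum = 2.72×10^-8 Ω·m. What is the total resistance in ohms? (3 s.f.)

1.11 Ω

Seg 1: A = π(3.26/2 mm)² = π(1.6300e-03 m)² = 8.347e-06 m²
R_1 = (1.67×10^-8)(12)/(8.347e-06) = 0.02401 Ω
Seg 2: A = π(d/2)² = π(8.8000e-04 m)² = 2.433e-06 m²
R_2 = (2.72×10^-8)(37.3)/(2.433e-06) = 0.417 Ω
Seg 3: A = 1.8 mm² = 1.800e-06 m²
R_3 = (2.72×10^-8)(44.6)/(1.800e-06) = 0.674 Ω
R_total = R_1 + R_2 + R_3 = 1.11 Ω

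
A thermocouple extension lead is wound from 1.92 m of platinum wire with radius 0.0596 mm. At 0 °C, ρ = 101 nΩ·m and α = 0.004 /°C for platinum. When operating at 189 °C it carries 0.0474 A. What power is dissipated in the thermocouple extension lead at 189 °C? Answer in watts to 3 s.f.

0.0686 W

ρ = 101 nΩ·m = 1.01×10^-7 Ω·m
A = πr² = π(5.9600e-05 m)² = 1.116e-08 m²
R₍0₎ = ρL/A = (1.01×10^-7)(1.92)/(1.116e-08) = 17.38 Ω
R₍189₎ = R₍0₎(1 + αΔT) = 17.38 × (1 + 0.004×189) = 30.51 Ω
P = I²R = (0.0474)² × 30.51 = 0.0686 W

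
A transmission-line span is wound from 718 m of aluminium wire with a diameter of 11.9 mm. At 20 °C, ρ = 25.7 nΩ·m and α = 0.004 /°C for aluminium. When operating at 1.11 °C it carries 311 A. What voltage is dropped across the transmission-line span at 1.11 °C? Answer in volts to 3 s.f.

ρ = 25.7 nΩ·m = 2.57×10^-8 Ω·m
A = π(d/2)² = π(5.9500e-03 m)² = 1.112e-04 m²
R₍20₎ = ρL/A = (2.57×10^-8)(718)/(1.112e-04) = 0.1659 Ω
R₍1.11₎ = R₍20₎(1 + αΔT) = 0.1659 × (1 + 0.004×-18.9) = 0.1534 Ω
V = IR = 311 × 0.1534 = 47.7 V

47.7 V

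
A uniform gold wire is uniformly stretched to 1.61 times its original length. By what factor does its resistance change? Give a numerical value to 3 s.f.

2.59

Volume constant ⇒ A' = A/k with k = 1.61. R' = ρ(kL)/(A/k) = k²R.
Factor = 2.59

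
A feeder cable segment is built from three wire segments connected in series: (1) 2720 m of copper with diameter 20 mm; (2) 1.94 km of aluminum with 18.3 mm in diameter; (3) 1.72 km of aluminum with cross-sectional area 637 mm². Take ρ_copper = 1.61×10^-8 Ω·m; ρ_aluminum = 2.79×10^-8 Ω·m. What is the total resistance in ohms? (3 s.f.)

0.421 Ω

Seg 1: A = π(d/2)² = π(1.0000e-02 m)² = 3.142e-04 m²
R_1 = (1.61×10^-8)(2720)/(3.142e-04) = 0.1394 Ω
Seg 2: A = π(d/2)² = π(9.1500e-03 m)² = 2.630e-04 m²
R_2 = (2.79×10^-8)(1940)/(2.630e-04) = 0.2058 Ω
Seg 3: A = 637 mm² = 6.370e-04 m²
R_3 = (2.79×10^-8)(1720)/(6.370e-04) = 0.07533 Ω
R_total = R_1 + R_2 + R_3 = 0.421 Ω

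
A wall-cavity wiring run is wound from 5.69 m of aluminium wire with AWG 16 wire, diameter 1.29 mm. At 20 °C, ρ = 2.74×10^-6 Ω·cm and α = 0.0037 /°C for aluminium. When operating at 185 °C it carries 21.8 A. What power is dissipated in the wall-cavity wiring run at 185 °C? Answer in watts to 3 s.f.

ρ = 2.74×10^-6 Ω·cm = 2.74×10^-8 Ω·m
A = π(1.29/2 mm)² = π(6.4500e-04 m)² = 1.307e-06 m²
R₍20₎ = ρL/A = (2.74×10^-8)(5.69)/(1.307e-06) = 0.1193 Ω
R₍185₎ = R₍20₎(1 + αΔT) = 0.1193 × (1 + 0.0037×165) = 0.1921 Ω
P = I²R = (21.8)² × 0.1921 = 91.3 W

91.3 W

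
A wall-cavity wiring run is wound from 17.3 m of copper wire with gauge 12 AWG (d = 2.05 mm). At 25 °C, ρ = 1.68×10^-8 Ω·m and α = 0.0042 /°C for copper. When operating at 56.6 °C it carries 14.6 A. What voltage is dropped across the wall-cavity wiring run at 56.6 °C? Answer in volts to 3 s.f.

A = π(2.05/2 mm)² = π(1.0250e-03 m)² = 3.301e-06 m²
R₍25₎ = ρL/A = (1.68×10^-8)(17.3)/(3.301e-06) = 0.08806 Ω
R₍56.6₎ = R₍25₎(1 + αΔT) = 0.08806 × (1 + 0.0042×31.6) = 0.09974 Ω
V = IR = 14.6 × 0.09974 = 1.46 V

1.46 V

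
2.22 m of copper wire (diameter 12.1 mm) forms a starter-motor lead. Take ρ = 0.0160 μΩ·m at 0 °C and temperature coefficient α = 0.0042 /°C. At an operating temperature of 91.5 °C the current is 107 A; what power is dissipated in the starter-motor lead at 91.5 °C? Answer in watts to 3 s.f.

4.90 W

ρ = 0.0160 μΩ·m = 1.60×10^-8 Ω·m
A = π(d/2)² = π(6.0500e-03 m)² = 1.150e-04 m²
R₍0₎ = ρL/A = (1.60×10^-8)(2.22)/(1.150e-04) = 3.089×10^-4 Ω
R₍91.5₎ = R₍0₎(1 + αΔT) = 3.089×10^-4 × (1 + 0.0042×91.5) = 4.276×10^-4 Ω
P = I²R = (107)² × 4.276×10^-4 = 4.90 W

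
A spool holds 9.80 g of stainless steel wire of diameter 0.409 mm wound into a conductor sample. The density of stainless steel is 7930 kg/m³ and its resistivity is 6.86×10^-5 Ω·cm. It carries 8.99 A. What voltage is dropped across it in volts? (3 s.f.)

ρ = 6.86×10^-5 Ω·cm = 6.86×10^-7 Ω·m
A = π(d/2)² = π(2.0450e-04 m)² = 1.3138e-07 m²
L = m/(density·A) = 0.0098/(7930×1.3138e-07) = 9.406 m
R = ρL/A = (6.86×10^-7)(9.406)/(1.3138e-07) = 49.11 Ω
V = IR = 8.99 × 49.11 = 442 V

442 V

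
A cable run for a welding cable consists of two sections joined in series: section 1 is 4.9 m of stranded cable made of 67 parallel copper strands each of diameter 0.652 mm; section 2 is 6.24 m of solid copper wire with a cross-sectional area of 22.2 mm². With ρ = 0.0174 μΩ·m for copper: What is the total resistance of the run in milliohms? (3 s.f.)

8.70 mΩ

ρ = 0.0174 μΩ·m = 1.74×10^-8 Ω·m
Section 1: A_strand = π(3.2600e-04)² = 3.339e-07 m²; R₁ = ρL/(N·A_s) = (1.74×10^-8)(4.9)/(67×3.339e-07) = 0.003811 Ω
Section 2: A = 22.2 mm² = 2.220e-05 m²
R₂ = (1.74×10^-8)(6.24)/(2.220e-05) = 0.004891 Ω
R = R₁ + R₂ = 8.70 mΩ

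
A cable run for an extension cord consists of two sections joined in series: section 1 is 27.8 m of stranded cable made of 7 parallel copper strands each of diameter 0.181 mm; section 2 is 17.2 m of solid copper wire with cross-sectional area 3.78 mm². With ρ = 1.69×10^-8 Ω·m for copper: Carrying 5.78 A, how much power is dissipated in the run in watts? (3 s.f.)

89.7 W

Section 1: A_strand = π(9.0500e-05)² = 2.573e-08 m²; R₁ = ρL/(N·A_s) = (1.69×10^-8)(27.8)/(7×2.573e-08) = 2.608 Ω
Section 2: A = 3.78 mm² = 3.780e-06 m²
R₂ = (1.69×10^-8)(17.2)/(3.780e-06) = 0.0769 Ω
R = R₁ + R₂ = 2.685 Ω
P = I²R = (5.78)² × 2.685 = 89.7 W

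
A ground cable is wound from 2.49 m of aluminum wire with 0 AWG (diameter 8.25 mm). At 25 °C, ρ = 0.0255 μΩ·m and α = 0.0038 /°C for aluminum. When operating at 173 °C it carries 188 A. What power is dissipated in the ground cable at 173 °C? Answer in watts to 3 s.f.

65.6 W

ρ = 0.0255 μΩ·m = 2.55×10^-8 Ω·m
A = π(8.25/2 mm)² = π(4.1250e-03 m)² = 5.346e-05 m²
R₍25₎ = ρL/A = (2.55×10^-8)(2.49)/(5.346e-05) = 0.001188 Ω
R₍173₎ = R₍25₎(1 + αΔT) = 0.001188 × (1 + 0.0038×148) = 0.001856 Ω
P = I²R = (188)² × 0.001856 = 65.6 W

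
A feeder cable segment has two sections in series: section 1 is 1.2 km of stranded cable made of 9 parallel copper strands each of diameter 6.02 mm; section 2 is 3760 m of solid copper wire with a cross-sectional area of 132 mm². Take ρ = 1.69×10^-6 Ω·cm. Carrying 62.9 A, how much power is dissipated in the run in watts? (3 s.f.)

2220 W

ρ = 1.69×10^-6 Ω·cm = 1.69×10^-8 Ω·m
Section 1: A_strand = π(3.0100e-03)² = 2.846e-05 m²; R₁ = ρL/(N·A_s) = (1.69×10^-8)(1200)/(9×2.846e-05) = 0.07917 Ω
Section 2: A = 132 mm² = 1.320e-04 m²
R₂ = (1.69×10^-8)(3760)/(1.320e-04) = 0.4814 Ω
R = R₁ + R₂ = 0.5606 Ω
P = I²R = (62.9)² × 0.5606 = 2220 W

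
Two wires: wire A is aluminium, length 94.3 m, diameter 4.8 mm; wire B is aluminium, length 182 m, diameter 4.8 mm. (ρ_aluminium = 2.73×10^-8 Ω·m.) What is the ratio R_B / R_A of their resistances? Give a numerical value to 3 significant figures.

1.93

R ∝ ρL/d², so R_B/R_A = (L_B/L_A)
= (182/94.3) = 1.93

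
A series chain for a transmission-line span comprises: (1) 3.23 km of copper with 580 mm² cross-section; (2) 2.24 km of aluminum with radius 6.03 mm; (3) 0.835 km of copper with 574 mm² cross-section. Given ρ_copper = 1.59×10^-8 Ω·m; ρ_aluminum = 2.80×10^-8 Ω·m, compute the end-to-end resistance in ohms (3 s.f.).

0.661 Ω

Seg 1: A = 580 mm² = 5.800e-04 m²
R_1 = (1.59×10^-8)(3230)/(5.800e-04) = 0.08855 Ω
Seg 2: A = πr² = π(6.0300e-03 m)² = 1.142e-04 m²
R_2 = (2.80×10^-8)(2240)/(1.142e-04) = 0.5491 Ω
Seg 3: A = 574 mm² = 5.740e-04 m²
R_3 = (1.59×10^-8)(835)/(5.740e-04) = 0.02313 Ω
R_total = R_1 + R_2 + R_3 = 0.661 Ω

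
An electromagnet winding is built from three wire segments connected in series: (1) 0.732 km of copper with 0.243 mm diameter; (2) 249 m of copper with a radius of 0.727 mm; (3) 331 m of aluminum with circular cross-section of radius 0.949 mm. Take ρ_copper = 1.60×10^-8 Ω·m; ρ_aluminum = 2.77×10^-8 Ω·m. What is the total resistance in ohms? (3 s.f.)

258 Ω

Seg 1: A = π(d/2)² = π(1.2150e-04 m)² = 4.638e-08 m²
R_1 = (1.60×10^-8)(732)/(4.638e-08) = 252.5 Ω
Seg 2: A = πr² = π(7.2700e-04 m)² = 1.660e-06 m²
R_2 = (1.60×10^-8)(249)/(1.660e-06) = 2.399 Ω
Seg 3: A = πr² = π(9.4900e-04 m)² = 2.829e-06 m²
R_3 = (2.77×10^-8)(331)/(2.829e-06) = 3.241 Ω
R_total = R_1 + R_2 + R_3 = 258 Ω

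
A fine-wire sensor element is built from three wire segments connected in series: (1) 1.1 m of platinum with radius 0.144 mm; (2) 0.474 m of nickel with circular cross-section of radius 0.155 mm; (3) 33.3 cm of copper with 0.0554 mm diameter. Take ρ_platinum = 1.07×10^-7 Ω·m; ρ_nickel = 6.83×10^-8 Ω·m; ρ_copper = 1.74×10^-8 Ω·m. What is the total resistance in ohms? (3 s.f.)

Seg 1: A = πr² = π(1.4400e-04 m)² = 6.514e-08 m²
R_1 = (1.07×10^-7)(1.1)/(6.514e-08) = 1.807 Ω
Seg 2: A = πr² = π(1.5500e-04 m)² = 7.548e-08 m²
R_2 = (6.83×10^-8)(0.474)/(7.548e-08) = 0.4289 Ω
Seg 3: A = π(d/2)² = π(2.7700e-05 m)² = 2.411e-09 m²
R_3 = (1.74×10^-8)(0.333)/(2.411e-09) = 2.404 Ω
R_total = R_1 + R_2 + R_3 = 4.64 Ω

4.64 Ω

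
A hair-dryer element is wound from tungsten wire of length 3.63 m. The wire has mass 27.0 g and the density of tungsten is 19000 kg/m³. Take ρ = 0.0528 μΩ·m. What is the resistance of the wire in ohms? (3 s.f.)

0.490 Ω

ρ = 0.0528 μΩ·m = 5.28×10^-8 Ω·m
A = m/(density·L) = 0.027/(19000×3.63) = 3.9147e-07 m²
R = ρL/A = (5.28×10^-8)(3.63)/(3.9147e-07) = 0.490 Ω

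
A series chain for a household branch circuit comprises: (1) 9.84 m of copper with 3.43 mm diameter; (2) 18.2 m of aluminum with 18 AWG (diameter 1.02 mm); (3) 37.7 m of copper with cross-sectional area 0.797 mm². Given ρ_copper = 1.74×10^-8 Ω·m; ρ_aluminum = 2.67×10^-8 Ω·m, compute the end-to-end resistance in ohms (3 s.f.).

1.44 Ω

Seg 1: A = π(d/2)² = π(1.7150e-03 m)² = 9.240e-06 m²
R_1 = (1.74×10^-8)(9.84)/(9.240e-06) = 0.01853 Ω
Seg 2: A = π(1.02/2 mm)² = π(5.1000e-04 m)² = 8.171e-07 m²
R_2 = (2.67×10^-8)(18.2)/(8.171e-07) = 0.5947 Ω
Seg 3: A = 0.797 mm² = 7.970e-07 m²
R_3 = (1.74×10^-8)(37.7)/(7.970e-07) = 0.8231 Ω
R_total = R_1 + R_2 + R_3 = 1.44 Ω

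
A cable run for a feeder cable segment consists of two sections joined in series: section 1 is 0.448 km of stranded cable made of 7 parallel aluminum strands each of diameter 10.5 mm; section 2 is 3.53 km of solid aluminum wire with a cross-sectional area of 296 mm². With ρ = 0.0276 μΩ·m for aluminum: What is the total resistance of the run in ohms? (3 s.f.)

0.350 Ω

ρ = 0.0276 μΩ·m = 2.76×10^-8 Ω·m
Section 1: A_strand = π(5.2500e-03)² = 8.659e-05 m²; R₁ = ρL/(N·A_s) = (2.76×10^-8)(448)/(7×8.659e-05) = 0.0204 Ω
Section 2: A = 296 mm² = 2.960e-04 m²
R₂ = (2.76×10^-8)(3530)/(2.960e-04) = 0.3291 Ω
R = R₁ + R₂ = 0.350 Ω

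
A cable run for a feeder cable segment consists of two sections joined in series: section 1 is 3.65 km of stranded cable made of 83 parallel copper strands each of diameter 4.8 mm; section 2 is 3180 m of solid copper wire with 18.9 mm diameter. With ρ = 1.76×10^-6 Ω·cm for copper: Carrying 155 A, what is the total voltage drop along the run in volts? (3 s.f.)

ρ = 1.76×10^-6 Ω·cm = 1.76×10^-8 Ω·m
Section 1: A_strand = π(2.4000e-03)² = 1.810e-05 m²; R₁ = ρL/(N·A_s) = (1.76×10^-8)(3650)/(83×1.810e-05) = 0.04277 Ω
Section 2: A = π(d/2)² = π(9.4500e-03 m)² = 2.806e-04 m²
R₂ = (1.76×10^-8)(3180)/(2.806e-04) = 0.1995 Ω
R = R₁ + R₂ = 0.2423 Ω
V = IR = 155 × 0.2423 = 37.6 V

37.6 V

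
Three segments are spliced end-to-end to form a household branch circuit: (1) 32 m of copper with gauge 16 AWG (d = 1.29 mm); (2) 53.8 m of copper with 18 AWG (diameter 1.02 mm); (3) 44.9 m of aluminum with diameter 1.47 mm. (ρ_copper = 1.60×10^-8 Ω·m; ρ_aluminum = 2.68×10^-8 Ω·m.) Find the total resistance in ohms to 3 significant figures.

Seg 1: A = π(1.29/2 mm)² = π(6.4500e-04 m)² = 1.307e-06 m²
R_1 = (1.60×10^-8)(32)/(1.307e-06) = 0.3917 Ω
Seg 2: A = π(1.02/2 mm)² = π(5.1000e-04 m)² = 8.171e-07 m²
R_2 = (1.60×10^-8)(53.8)/(8.171e-07) = 1.053 Ω
Seg 3: A = π(d/2)² = π(7.3500e-04 m)² = 1.697e-06 m²
R_3 = (2.68×10^-8)(44.9)/(1.697e-06) = 0.709 Ω
R_total = R_1 + R_2 + R_3 = 2.15 Ω

2.15 Ω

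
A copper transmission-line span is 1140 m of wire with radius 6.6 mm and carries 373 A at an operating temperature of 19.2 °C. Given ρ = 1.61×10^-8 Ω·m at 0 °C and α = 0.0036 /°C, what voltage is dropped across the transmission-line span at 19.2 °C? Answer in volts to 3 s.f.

A = πr² = π(6.6000e-03 m)² = 1.368e-04 m²
R₍0₎ = ρL/A = (1.61×10^-8)(1140)/(1.368e-04) = 0.1341 Ω
R₍19.2₎ = R₍0₎(1 + αΔT) = 0.1341 × (1 + 0.0036×19.2) = 0.1434 Ω
V = IR = 373 × 0.1434 = 53.5 V

53.5 V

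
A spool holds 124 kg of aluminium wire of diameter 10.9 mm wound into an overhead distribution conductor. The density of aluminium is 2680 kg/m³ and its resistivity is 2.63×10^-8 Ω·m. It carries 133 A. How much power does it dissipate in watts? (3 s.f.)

2470 W

A = π(d/2)² = π(5.4500e-03 m)² = 9.3313e-05 m²
L = m/(density·A) = 124/(2680×9.3313e-05) = 495.8 m
R = ρL/A = (2.63×10^-8)(495.8)/(9.3313e-05) = 0.1398 Ω
P = I²R = (133)² × 0.1398 = 2470 W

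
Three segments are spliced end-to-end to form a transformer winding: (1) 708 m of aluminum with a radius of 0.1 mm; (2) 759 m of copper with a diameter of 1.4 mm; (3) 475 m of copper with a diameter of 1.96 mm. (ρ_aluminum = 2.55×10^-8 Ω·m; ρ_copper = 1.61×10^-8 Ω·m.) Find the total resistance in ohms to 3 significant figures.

Seg 1: A = πr² = π(1.0000e-04 m)² = 3.142e-08 m²
R_1 = (2.55×10^-8)(708)/(3.142e-08) = 574.7 Ω
Seg 2: A = π(d/2)² = π(7.0000e-04 m)² = 1.539e-06 m²
R_2 = (1.61×10^-8)(759)/(1.539e-06) = 7.938 Ω
Seg 3: A = π(d/2)² = π(9.8000e-04 m)² = 3.017e-06 m²
R_3 = (1.61×10^-8)(475)/(3.017e-06) = 2.535 Ω
R_total = R_1 + R_2 + R_3 = 585 Ω

585 Ω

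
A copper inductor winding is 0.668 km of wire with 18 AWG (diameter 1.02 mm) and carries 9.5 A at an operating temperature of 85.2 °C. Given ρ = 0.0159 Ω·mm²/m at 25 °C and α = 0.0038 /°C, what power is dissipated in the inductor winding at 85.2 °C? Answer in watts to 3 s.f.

ρ = 0.0159 Ω·mm²/m = 1.59×10^-8 Ω·m
A = π(1.02/2 mm)² = π(5.1000e-04 m)² = 8.171e-07 m²
R₍25₎ = ρL/A = (1.59×10^-8)(668)/(8.171e-07) = 13 Ω
R₍85.2₎ = R₍25₎(1 + αΔT) = 13 × (1 + 0.0038×60.2) = 15.97 Ω
P = I²R = (9.5)² × 15.97 = 1440 W

1440 W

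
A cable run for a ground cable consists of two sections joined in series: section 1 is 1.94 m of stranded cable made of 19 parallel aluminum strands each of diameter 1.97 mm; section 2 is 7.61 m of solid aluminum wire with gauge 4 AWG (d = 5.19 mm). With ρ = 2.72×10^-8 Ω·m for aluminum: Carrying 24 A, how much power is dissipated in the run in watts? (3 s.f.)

Section 1: A_strand = π(9.8500e-04)² = 3.048e-06 m²; R₁ = ρL/(N·A_s) = (2.72×10^-8)(1.94)/(19×3.048e-06) = 9.112×10^-4 Ω
Section 2: A = π(5.19/2 mm)² = π(2.5950e-03 m)² = 2.116e-05 m²
R₂ = (2.72×10^-8)(7.61)/(2.116e-05) = 0.009784 Ω
R = R₁ + R₂ = 0.0107 Ω
P = I²R = (24)² × 0.0107 = 6.16 W

6.16 W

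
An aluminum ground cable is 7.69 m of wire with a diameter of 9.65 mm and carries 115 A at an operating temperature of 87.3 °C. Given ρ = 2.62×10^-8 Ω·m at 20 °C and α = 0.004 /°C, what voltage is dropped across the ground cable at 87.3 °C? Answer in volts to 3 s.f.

A = π(d/2)² = π(4.8250e-03 m)² = 7.314e-05 m²
R₍20₎ = ρL/A = (2.62×10^-8)(7.69)/(7.314e-05) = 0.002755 Ω
R₍87.3₎ = R₍20₎(1 + αΔT) = 0.002755 × (1 + 0.004×67.3) = 0.003496 Ω
V = IR = 115 × 0.003496 = 0.402 V

0.402 V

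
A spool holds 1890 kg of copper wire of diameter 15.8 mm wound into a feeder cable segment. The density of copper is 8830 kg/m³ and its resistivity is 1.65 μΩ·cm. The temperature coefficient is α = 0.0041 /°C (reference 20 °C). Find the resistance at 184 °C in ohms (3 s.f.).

0.154 Ω

ρ = 1.65 μΩ·cm = 1.65×10^-8 Ω·m
A = π(d/2)² = π(7.9000e-03 m)² = 1.9607e-04 m²
L = m/(density·A) = 1890/(8830×1.9607e-04) = 1092 m
R = ρL/A = (1.65×10^-8)(1092)/(1.9607e-04) = 0.09187 Ω
R(184 °C) = 0.09187 × (1 + 0.0041×164) = 0.154 Ω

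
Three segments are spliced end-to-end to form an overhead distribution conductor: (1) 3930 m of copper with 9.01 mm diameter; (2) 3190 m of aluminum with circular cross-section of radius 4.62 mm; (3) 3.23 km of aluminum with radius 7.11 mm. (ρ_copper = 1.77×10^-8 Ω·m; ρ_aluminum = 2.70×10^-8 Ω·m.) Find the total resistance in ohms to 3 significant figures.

Seg 1: A = π(d/2)² = π(4.5050e-03 m)² = 6.376e-05 m²
R_1 = (1.77×10^-8)(3930)/(6.376e-05) = 1.091 Ω
Seg 2: A = πr² = π(4.6200e-03 m)² = 6.706e-05 m²
R_2 = (2.70×10^-8)(3190)/(6.706e-05) = 1.284 Ω
Seg 3: A = πr² = π(7.1100e-03 m)² = 1.588e-04 m²
R_3 = (2.70×10^-8)(3230)/(1.588e-04) = 0.5491 Ω
R_total = R_1 + R_2 + R_3 = 2.92 Ω

2.92 Ω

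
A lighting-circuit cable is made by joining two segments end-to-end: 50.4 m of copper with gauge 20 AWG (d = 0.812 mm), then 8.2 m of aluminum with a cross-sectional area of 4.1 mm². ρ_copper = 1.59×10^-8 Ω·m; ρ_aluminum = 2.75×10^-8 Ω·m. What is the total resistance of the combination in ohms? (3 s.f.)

Segment 1: A = π(0.812/2 mm)² = π(4.0600e-04 m)² = 5.178e-07 m²
R₁ = ρL/A = (1.59×10^-8)(50.4)/(5.178e-07) = 1.547 Ω
Segment 2: A = 4.1 mm² = 4.100e-06 m²
R₂ = (2.75×10^-8)(8.2)/(4.100e-06) = 0.055 Ω
R = R₁ + R₂ = 1.60 Ω

1.60 Ω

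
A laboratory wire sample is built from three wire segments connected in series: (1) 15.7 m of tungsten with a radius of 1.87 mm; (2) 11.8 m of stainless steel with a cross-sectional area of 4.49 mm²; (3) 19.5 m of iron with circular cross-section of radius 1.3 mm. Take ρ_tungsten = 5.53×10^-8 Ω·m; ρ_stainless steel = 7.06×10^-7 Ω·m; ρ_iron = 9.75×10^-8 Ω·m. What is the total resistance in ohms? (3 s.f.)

Seg 1: A = πr² = π(1.8700e-03 m)² = 1.099e-05 m²
R_1 = (5.53×10^-8)(15.7)/(1.099e-05) = 0.07903 Ω
Seg 2: A = 4.49 mm² = 4.490e-06 m²
R_2 = (7.06×10^-7)(11.8)/(4.490e-06) = 1.855 Ω
Seg 3: A = πr² = π(1.3000e-03 m)² = 5.309e-06 m²
R_3 = (9.75×10^-8)(19.5)/(5.309e-06) = 0.3581 Ω
R_total = R_1 + R_2 + R_3 = 2.29 Ω

2.29 Ω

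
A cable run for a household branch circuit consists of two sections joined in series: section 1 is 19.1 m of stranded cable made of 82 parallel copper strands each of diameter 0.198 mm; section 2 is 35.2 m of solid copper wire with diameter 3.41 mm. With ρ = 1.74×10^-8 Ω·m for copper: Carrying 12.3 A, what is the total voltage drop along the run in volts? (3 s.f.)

2.44 V

Section 1: A_strand = π(9.9000e-05)² = 3.079e-08 m²; R₁ = ρL/(N·A_s) = (1.74×10^-8)(19.1)/(82×3.079e-08) = 0.1316 Ω
Section 2: A = π(d/2)² = π(1.7050e-03 m)² = 9.133e-06 m²
R₂ = (1.74×10^-8)(35.2)/(9.133e-06) = 0.06706 Ω
R = R₁ + R₂ = 0.1987 Ω
V = IR = 12.3 × 0.1987 = 2.44 V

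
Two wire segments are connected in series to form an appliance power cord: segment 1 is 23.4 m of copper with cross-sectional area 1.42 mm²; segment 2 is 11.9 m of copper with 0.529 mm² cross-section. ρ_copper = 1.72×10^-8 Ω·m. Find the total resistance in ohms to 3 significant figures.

0.670 Ω

Segment 1: A = 1.42 mm² = 1.420e-06 m²
R₁ = ρL/A = (1.72×10^-8)(23.4)/(1.420e-06) = 0.2834 Ω
Segment 2: A = 0.529 mm² = 5.290e-07 m²
R₂ = (1.72×10^-8)(11.9)/(5.290e-07) = 0.3869 Ω
R = R₁ + R₂ = 0.670 Ω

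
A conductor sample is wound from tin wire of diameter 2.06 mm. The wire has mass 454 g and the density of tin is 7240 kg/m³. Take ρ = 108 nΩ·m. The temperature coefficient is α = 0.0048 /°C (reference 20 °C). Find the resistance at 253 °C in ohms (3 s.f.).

1.29 Ω

ρ = 108 nΩ·m = 1.08×10^-7 Ω·m
A = π(d/2)² = π(1.0300e-03 m)² = 3.3329e-06 m²
L = m/(density·A) = 0.454/(7240×3.3329e-06) = 18.81 m
R = ρL/A = (1.08×10^-7)(18.81)/(3.3329e-06) = 0.6097 Ω
R(253 °C) = 0.6097 × (1 + 0.0048×233) = 1.29 Ω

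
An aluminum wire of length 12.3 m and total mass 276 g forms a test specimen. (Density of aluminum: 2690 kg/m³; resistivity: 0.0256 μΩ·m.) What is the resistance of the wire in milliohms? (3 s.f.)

37.7 mΩ

ρ = 0.0256 μΩ·m = 2.56×10^-8 Ω·m
A = m/(density·L) = 0.276/(2690×12.3) = 8.3416e-06 m²
R = ρL/A = (2.56×10^-8)(12.3)/(8.3416e-06) = 37.7 mΩ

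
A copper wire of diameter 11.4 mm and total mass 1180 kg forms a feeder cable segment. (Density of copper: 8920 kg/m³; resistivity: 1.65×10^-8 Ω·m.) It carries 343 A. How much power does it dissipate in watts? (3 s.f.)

A = π(d/2)² = π(5.7000e-03 m)² = 1.0207e-04 m²
L = m/(density·A) = 1180/(8920×1.0207e-04) = 1296 m
R = ρL/A = (1.65×10^-8)(1296)/(1.0207e-04) = 0.2095 Ω
P = I²R = (343)² × 0.2095 = 24600 W

24600 W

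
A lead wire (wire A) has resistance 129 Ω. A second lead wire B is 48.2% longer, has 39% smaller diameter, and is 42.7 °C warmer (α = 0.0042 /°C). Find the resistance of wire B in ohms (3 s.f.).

R ∝ ρL/d² with ρ ∝ (1+αΔT), so R_B/R_A = (1 + 48.2/100) × (1 − 39/100)⁻² × (1 + 0.0042×42.7)
= 1.482 × 2.687 × 1.179 = 4.697
R_B = 4.697 × 129 = 606 Ω

606 Ω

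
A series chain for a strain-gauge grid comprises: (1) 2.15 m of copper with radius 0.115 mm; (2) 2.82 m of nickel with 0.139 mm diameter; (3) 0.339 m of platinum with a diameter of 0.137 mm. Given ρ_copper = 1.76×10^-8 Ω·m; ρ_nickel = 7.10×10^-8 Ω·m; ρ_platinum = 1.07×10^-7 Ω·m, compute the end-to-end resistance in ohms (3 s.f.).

Seg 1: A = πr² = π(1.1500e-04 m)² = 4.155e-08 m²
R_1 = (1.76×10^-8)(2.15)/(4.155e-08) = 0.9108 Ω
Seg 2: A = π(d/2)² = π(6.9500e-05 m)² = 1.517e-08 m²
R_2 = (7.10×10^-8)(2.82)/(1.517e-08) = 13.19 Ω
Seg 3: A = π(d/2)² = π(6.8500e-05 m)² = 1.474e-08 m²
R_3 = (1.07×10^-7)(0.339)/(1.474e-08) = 2.461 Ω
R_total = R_1 + R_2 + R_3 = 16.6 Ω

16.6 Ω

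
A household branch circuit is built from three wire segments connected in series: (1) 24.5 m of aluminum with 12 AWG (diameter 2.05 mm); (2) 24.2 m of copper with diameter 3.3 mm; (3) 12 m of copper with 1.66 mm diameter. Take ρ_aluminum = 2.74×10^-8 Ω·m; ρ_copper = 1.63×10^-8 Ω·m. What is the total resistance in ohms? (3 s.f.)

Seg 1: A = π(2.05/2 mm)² = π(1.0250e-03 m)² = 3.301e-06 m²
R_1 = (2.74×10^-8)(24.5)/(3.301e-06) = 0.2034 Ω
Seg 2: A = π(d/2)² = π(1.6500e-03 m)² = 8.553e-06 m²
R_2 = (1.63×10^-8)(24.2)/(8.553e-06) = 0.04612 Ω
Seg 3: A = π(d/2)² = π(8.3000e-04 m)² = 2.164e-06 m²
R_3 = (1.63×10^-8)(12)/(2.164e-06) = 0.09038 Ω
R_total = R_1 + R_2 + R_3 = 0.340 Ω

0.340 Ω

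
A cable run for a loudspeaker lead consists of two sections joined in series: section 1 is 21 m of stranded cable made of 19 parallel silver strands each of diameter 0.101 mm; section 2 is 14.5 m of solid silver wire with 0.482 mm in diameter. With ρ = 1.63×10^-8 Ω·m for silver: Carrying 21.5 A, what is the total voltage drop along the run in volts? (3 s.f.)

76.2 V

Section 1: A_strand = π(5.0500e-05)² = 8.012e-09 m²; R₁ = ρL/(N·A_s) = (1.63×10^-8)(21)/(19×8.012e-09) = 2.249 Ω
Section 2: A = π(d/2)² = π(2.4100e-04 m)² = 1.825e-07 m²
R₂ = (1.63×10^-8)(14.5)/(1.825e-07) = 1.295 Ω
R = R₁ + R₂ = 3.544 Ω
V = IR = 21.5 × 3.544 = 76.2 V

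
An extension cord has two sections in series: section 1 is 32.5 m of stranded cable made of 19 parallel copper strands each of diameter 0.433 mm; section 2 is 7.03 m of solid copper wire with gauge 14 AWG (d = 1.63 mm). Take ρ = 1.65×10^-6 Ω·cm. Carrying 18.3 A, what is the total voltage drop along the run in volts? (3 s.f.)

4.52 V

ρ = 1.65×10^-6 Ω·cm = 1.65×10^-8 Ω·m
Section 1: A_strand = π(2.1650e-04)² = 1.473e-07 m²; R₁ = ρL/(N·A_s) = (1.65×10^-8)(32.5)/(19×1.473e-07) = 0.1917 Ω
Section 2: A = π(1.63/2 mm)² = π(8.1500e-04 m)² = 2.087e-06 m²
R₂ = (1.65×10^-8)(7.03)/(2.087e-06) = 0.05559 Ω
R = R₁ + R₂ = 0.2473 Ω
V = IR = 18.3 × 0.2473 = 4.52 V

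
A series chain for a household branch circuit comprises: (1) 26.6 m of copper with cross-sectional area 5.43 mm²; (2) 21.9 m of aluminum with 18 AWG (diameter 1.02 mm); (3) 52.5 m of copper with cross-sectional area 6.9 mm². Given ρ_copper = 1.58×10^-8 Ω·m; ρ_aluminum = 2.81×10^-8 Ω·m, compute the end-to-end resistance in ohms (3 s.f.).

0.951 Ω

Seg 1: A = 5.43 mm² = 5.430e-06 m²
R_1 = (1.58×10^-8)(26.6)/(5.430e-06) = 0.0774 Ω
Seg 2: A = π(1.02/2 mm)² = π(5.1000e-04 m)² = 8.171e-07 m²
R_2 = (2.81×10^-8)(21.9)/(8.171e-07) = 0.7531 Ω
Seg 3: A = 6.9 mm² = 6.900e-06 m²
R_3 = (1.58×10^-8)(52.5)/(6.900e-06) = 0.1202 Ω
R_total = R_1 + R_2 + R_3 = 0.951 Ω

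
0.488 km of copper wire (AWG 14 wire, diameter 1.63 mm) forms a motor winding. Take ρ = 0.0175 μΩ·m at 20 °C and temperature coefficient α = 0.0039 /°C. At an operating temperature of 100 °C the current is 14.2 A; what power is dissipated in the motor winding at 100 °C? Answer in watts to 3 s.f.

ρ = 0.0175 μΩ·m = 1.75×10^-8 Ω·m
A = π(1.63/2 mm)² = π(8.1500e-04 m)² = 2.087e-06 m²
R₍20₎ = ρL/A = (1.75×10^-8)(488)/(2.087e-06) = 4.093 Ω
R₍100₎ = R₍20₎(1 + αΔT) = 4.093 × (1 + 0.0039×80) = 5.369 Ω
P = I²R = (14.2)² × 5.369 = 1080 W

1080 W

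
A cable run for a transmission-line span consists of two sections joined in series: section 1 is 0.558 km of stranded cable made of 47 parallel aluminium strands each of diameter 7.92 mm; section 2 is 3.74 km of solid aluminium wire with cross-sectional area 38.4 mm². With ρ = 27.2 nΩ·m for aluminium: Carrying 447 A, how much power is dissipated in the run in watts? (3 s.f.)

ρ = 27.2 nΩ·m = 2.72×10^-8 Ω·m
Section 1: A_strand = π(3.9600e-03)² = 4.927e-05 m²; R₁ = ρL/(N·A_s) = (2.72×10^-8)(558)/(47×4.927e-05) = 0.006555 Ω
Section 2: A = 38.4 mm² = 3.840e-05 m²
R₂ = (2.72×10^-8)(3740)/(3.840e-05) = 2.649 Ω
R = R₁ + R₂ = 2.656 Ω
P = I²R = (447)² × 2.656 = 5.31×10^5 W

5.31×10^5 W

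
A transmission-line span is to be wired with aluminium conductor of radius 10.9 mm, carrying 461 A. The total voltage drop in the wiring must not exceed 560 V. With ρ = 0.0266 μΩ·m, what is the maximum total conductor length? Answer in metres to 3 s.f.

ρ = 0.0266 μΩ·m = 2.66×10^-8 Ω·m
A = πr² = π(1.0900e-02 m)² = 3.733e-04 m²
L_max = V_max·A/(1·ρI) = (560)(3.733e-04)/(2.66×10^-8×461) = 17000 m

17000 m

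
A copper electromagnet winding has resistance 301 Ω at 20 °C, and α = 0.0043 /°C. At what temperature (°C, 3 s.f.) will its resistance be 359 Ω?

R = R₀(1 + α(T − T₀)) ⇒ T = T₀ + (R/R₀ − 1)/α
T = 20 + (359/301 − 1)/0.0043 = 20 + (0.1927)/0.0043 = 64.8 °C

64.8 °C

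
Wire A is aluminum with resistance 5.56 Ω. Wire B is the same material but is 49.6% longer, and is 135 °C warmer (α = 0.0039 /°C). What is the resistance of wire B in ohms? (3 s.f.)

12.7 Ω

R ∝ ρL/d² with ρ ∝ (1+αΔT), so R_B/R_A = (1 + 49.6/100) × (1 + 0.0039×135)
= 1.496 × 1.526 = 2.284
R_B = 2.284 × 5.56 = 12.7 Ω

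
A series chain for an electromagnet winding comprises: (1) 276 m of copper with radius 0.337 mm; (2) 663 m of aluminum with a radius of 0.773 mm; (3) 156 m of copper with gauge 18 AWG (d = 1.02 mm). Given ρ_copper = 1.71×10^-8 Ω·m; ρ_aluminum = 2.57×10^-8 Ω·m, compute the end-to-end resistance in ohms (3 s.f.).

25.6 Ω

Seg 1: A = πr² = π(3.3700e-04 m)² = 3.568e-07 m²
R_1 = (1.71×10^-8)(276)/(3.568e-07) = 13.23 Ω
Seg 2: A = πr² = π(7.7300e-04 m)² = 1.877e-06 m²
R_2 = (2.57×10^-8)(663)/(1.877e-06) = 9.077 Ω
Seg 3: A = π(1.02/2 mm)² = π(5.1000e-04 m)² = 8.171e-07 m²
R_3 = (1.71×10^-8)(156)/(8.171e-07) = 3.265 Ω
R_total = R_1 + R_2 + R_3 = 25.6 Ω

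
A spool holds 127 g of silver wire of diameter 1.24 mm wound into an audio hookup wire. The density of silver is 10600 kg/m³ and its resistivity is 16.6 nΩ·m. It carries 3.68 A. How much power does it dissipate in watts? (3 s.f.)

ρ = 16.6 nΩ·m = 1.66×10^-8 Ω·m
A = π(d/2)² = π(6.2000e-04 m)² = 1.2076e-06 m²
L = m/(density·A) = 0.127/(10600×1.2076e-06) = 9.921 m
R = ρL/A = (1.66×10^-8)(9.921)/(1.2076e-06) = 0.1364 Ω
P = I²R = (3.68)² × 0.1364 = 1.85 W

1.85 W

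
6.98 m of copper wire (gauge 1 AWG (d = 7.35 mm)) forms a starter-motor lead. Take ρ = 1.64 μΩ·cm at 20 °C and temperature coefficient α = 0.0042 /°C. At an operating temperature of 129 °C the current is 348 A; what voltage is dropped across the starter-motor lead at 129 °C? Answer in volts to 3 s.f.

ρ = 1.64 μΩ·cm = 1.64×10^-8 Ω·m
A = π(7.35/2 mm)² = π(3.6750e-03 m)² = 4.243e-05 m²
R₍20₎ = ρL/A = (1.64×10^-8)(6.98)/(4.243e-05) = 0.002698 Ω
R₍129₎ = R₍20₎(1 + αΔT) = 0.002698 × (1 + 0.0042×109) = 0.003933 Ω
V = IR = 348 × 0.003933 = 1.37 V

1.37 V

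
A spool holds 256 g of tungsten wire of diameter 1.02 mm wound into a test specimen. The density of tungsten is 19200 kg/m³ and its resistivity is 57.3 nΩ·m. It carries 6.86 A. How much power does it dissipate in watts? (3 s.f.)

ρ = 57.3 nΩ·m = 5.73×10^-8 Ω·m
A = π(d/2)² = π(5.1000e-04 m)² = 8.1713e-07 m²
L = m/(density·A) = 0.256/(19200×8.1713e-07) = 16.32 m
R = ρL/A = (5.73×10^-8)(16.32)/(8.1713e-07) = 1.144 Ω
P = I²R = (6.86)² × 1.144 = 53.8 W

53.8 W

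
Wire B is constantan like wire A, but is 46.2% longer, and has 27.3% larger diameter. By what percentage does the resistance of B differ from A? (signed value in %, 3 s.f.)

-9.78%

R ∝ L/d², so R_B/R_A = (1 + 46.2/100) × (1 + 27.3/100)⁻²
= 1.462 × 0.6171 = 0.9022
(R_B − R_A)/R_A = 0.9022 − 1 = -9.78%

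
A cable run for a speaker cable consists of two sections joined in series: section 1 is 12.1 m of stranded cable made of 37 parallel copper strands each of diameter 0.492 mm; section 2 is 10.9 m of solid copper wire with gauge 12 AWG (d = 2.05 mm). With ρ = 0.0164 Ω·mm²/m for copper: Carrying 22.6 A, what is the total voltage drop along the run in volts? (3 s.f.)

ρ = 0.0164 Ω·mm²/m = 1.64×10^-8 Ω·m
Section 1: A_strand = π(2.4600e-04)² = 1.901e-07 m²; R₁ = ρL/(N·A_s) = (1.64×10^-8)(12.1)/(37×1.901e-07) = 0.02821 Ω
Section 2: A = π(2.05/2 mm)² = π(1.0250e-03 m)² = 3.301e-06 m²
R₂ = (1.64×10^-8)(10.9)/(3.301e-06) = 0.05416 Ω
R = R₁ + R₂ = 0.08237 Ω
V = IR = 22.6 × 0.08237 = 1.86 V

1.86 V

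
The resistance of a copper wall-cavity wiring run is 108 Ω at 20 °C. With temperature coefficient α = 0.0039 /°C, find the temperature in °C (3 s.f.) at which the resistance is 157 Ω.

R = R₀(1 + α(T − T₀)) ⇒ T = T₀ + (R/R₀ − 1)/α
T = 20 + (157/108 − 1)/0.0039 = 20 + (0.4537)/0.0039 = 136 °C

136 °C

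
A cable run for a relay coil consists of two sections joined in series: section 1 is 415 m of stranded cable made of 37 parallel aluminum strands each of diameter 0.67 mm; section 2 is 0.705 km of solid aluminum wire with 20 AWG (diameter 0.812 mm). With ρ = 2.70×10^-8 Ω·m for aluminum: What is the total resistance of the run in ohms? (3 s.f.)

37.6 Ω

Section 1: A_strand = π(3.3500e-04)² = 3.526e-07 m²; R₁ = ρL/(N·A_s) = (2.70×10^-8)(415)/(37×3.526e-07) = 0.859 Ω
Section 2: A = π(0.812/2 mm)² = π(4.0600e-04 m)² = 5.178e-07 m²
R₂ = (2.70×10^-8)(705)/(5.178e-07) = 36.76 Ω
R = R₁ + R₂ = 37.6 Ω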